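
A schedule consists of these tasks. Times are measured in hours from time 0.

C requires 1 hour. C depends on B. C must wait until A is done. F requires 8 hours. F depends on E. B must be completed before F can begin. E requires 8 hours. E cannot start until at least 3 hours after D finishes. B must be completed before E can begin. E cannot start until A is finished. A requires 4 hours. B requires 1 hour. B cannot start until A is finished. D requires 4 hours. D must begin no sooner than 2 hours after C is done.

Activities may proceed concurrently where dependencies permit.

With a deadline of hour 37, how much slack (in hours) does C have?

A has no prerequisites, so it starts at hour 0 and finishes at hour 4.
B waits on A (finishes hour 4), so it starts at hour 4 and finishes at 4 + 1 = hour 5.
C has to wait for B (finishes hour 5); A (finishes hour 4). The latest of these is hour 5, so C runs hour 5 to 5 + 1 = hour 6.

Working backward from the deadline:
F has no dependents, so it just needs to finish by hour 37. Starting by 37 − 8 = hour 29 achieves that.
Since F (must start by hour 29) depends on it, E must finish by hour 29. Backing off its 8-hour duration gives a latest start of hour 21.
D feeds into E (must start by hour 21, minus 3-hour gap → hour 18); so D must finish by hour 18 and therefore start by hour 14.
C has to be done before D (must start by hour 14, minus 2-hour gap → hour 12). That means finishing by hour 12, i.e. starting by 12 − 1 = hour 11.
So C can start as early as hour 5 and as late as hour 11, giving 11 − 5 = 6 hours of slack.

6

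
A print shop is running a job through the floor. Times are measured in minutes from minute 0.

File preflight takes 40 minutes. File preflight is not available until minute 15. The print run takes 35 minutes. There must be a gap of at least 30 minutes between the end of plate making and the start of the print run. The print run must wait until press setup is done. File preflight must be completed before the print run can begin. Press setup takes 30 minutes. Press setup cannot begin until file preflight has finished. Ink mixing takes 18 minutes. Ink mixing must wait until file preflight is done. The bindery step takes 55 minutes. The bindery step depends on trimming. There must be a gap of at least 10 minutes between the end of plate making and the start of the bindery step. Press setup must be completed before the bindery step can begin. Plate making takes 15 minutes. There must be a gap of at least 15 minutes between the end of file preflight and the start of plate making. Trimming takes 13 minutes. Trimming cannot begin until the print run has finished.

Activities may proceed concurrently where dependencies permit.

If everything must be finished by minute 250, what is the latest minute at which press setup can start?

To finish by minute 250, the bindery step (duration 55) must start no later than minute 195.
Since the bindery step (must start by minute 195) depends on it, trimming must finish by minute 195. Backing off its 13-minute duration gives a latest start of minute 182.
Since trimming (must start by minute 182) depends on it, the print run must finish by minute 182. Backing off its 35-minute duration gives a latest start of minute 147.
Press setup must finish in time for the print run (must start by minute 147); the bindery step (must start by minute 195). The tightest is minute 147, so press setup must start by 147 − 30 = minute 117.

117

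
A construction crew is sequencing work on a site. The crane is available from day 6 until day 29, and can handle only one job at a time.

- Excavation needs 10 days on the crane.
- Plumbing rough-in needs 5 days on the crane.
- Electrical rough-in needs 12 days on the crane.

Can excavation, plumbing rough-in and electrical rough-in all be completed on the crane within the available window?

The crane window is 29 − 6 = 23 days.
Running back to back, the jobs need 10 + 5 + 12 = 27 days on the crane.
Since 27 > 23, they cannot all fit.

No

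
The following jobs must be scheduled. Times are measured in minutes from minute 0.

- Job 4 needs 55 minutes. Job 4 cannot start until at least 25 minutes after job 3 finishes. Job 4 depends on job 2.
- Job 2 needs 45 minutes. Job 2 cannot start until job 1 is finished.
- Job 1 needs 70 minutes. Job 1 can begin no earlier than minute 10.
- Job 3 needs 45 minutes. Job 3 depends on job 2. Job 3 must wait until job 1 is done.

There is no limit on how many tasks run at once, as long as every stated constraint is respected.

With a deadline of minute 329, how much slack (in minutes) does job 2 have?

After its own release at minute 10, job 1 can start at minute 10 and finishes at minute 80.
Job 2 cannot begin until job 1 (finishes minute 80). It runs from minute 80 to 80 + 45 = minute 125.

Working backward from the deadline:
To finish by minute 329, job 4 (duration 55) must start no later than minute 274.
Since job 4 (must start by minute 274, minus 25-minute gap → minute 249) depends on it, job 3 must finish by minute 249. Backing off its 45-minute duration gives a latest start of minute 204.
For job 2: job 3 (must start by minute 204); job 4 (must start by minute 274). The most restrictive is minute 204; with a 45-minute duration, job 2 must start by minute 159.
So job 2 can start as early as minute 80 and as late as minute 159, giving 159 − 80 = 79 minutes of slack.

79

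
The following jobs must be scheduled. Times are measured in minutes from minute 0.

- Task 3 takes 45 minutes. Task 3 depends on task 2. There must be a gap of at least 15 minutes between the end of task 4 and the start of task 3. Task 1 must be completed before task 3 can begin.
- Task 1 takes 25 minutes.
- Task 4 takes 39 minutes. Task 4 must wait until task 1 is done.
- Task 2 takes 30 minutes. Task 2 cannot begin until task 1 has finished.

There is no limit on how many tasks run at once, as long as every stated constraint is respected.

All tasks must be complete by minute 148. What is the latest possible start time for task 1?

Task 3 has no dependents, so it just needs to finish by minute 148. Starting by 148 − 45 = minute 103 achieves that.
Since task 3 (must start by minute 103) depends on it, task 2 must finish by minute 103. Backing off its 30-minute duration gives a latest start of minute 73.
Task 4 has to be done before task 3 (must start by minute 103, minus 15-minute gap → minute 88). That means finishing by minute 88, i.e. starting by 88 − 39 = minute 49.
Task 1 must finish in time for task 2 (must start by minute 73); task 3 (must start by minute 103); task 4 (must start by minute 49). The tightest is minute 49, so task 1 must start by 49 − 25 = minute 24.

24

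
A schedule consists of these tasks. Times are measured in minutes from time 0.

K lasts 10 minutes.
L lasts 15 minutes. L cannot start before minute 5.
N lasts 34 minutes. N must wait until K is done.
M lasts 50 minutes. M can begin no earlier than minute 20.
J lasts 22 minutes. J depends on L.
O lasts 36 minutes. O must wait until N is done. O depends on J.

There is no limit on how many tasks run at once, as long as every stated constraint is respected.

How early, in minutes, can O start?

After its own release at minute 5, L can start at minute 5 and finishes at minute 20.
After L (finishes minute 20), J can start at minute 20 and finishes at minute 42.
Nothing blocks K, so it runs from minute 0 to minute 10.
N waits on K (finishes minute 10), so it starts at minute 10 and finishes at 10 + 34 = minute 44.
O waits on N (finishes minute 44); J (finishes minute 42). The latest of these is minute 44, which is the earliest O can start.

44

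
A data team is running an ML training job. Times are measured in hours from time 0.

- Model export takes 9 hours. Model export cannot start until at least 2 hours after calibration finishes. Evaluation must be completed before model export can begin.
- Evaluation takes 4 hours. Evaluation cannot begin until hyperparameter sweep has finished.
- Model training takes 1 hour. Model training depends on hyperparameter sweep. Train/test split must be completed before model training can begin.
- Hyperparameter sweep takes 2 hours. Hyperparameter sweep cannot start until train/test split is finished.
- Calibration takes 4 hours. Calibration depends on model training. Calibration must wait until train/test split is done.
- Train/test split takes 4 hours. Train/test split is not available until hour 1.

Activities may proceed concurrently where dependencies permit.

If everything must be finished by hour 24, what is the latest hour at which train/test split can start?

2

Nothing follows model export; the deadline of hour 24 is its only limit. It must start by 24 − 9 = hour 15.
Calibration has to be done before model export (must start by hour 15, minus 2-hour gap → hour 13). That means finishing by hour 13, i.e. starting by 13 − 4 = hour 9.
Since calibration (must start by hour 9) depends on it, model training must finish by hour 9. Backing off its 1-hour duration gives a latest start of hour 8.
Since model export (must start by hour 15) depends on it, evaluation must finish by hour 15. Backing off its 4-hour duration gives a latest start of hour 11.
Hyperparameter sweep feeds model training (must start by hour 8); evaluation (must start by hour 11). Taking the minimum, hyperparameter sweep must finish by hour 8 and start by 8 − 2 = hour 6.
For train/test split: hyperparameter sweep (must start by hour 6); model training (must start by hour 8); calibration (must start by hour 9). The most restrictive is hour 6; with a 4-hour duration, train/test split must start by hour 2.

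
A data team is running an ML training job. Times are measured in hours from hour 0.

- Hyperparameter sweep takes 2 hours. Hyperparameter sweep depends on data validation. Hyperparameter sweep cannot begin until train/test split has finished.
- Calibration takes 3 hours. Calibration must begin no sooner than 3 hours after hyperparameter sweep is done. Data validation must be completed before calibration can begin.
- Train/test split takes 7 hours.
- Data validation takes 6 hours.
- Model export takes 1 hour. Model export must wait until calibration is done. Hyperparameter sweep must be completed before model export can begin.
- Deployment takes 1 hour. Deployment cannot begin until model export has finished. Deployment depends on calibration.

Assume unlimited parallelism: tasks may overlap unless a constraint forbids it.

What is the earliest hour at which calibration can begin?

12

Nothing blocks train/test split, so it runs from hour 0 to hour 7.
Nothing blocks data validation, so it runs from hour 0 to hour 6.
Hyperparameter sweep needs all of data validation (finishes hour 6); train/test split (finishes hour 7). That puts its earliest start at hour 7; it finishes at 7 + 2 = hour 9.
Calibration waits on hyperparameter sweep (finishes hour 9, plus 3-hour gap → hour 12); data validation (finishes hour 6). The latest of these is hour 12, which is the earliest calibration can start.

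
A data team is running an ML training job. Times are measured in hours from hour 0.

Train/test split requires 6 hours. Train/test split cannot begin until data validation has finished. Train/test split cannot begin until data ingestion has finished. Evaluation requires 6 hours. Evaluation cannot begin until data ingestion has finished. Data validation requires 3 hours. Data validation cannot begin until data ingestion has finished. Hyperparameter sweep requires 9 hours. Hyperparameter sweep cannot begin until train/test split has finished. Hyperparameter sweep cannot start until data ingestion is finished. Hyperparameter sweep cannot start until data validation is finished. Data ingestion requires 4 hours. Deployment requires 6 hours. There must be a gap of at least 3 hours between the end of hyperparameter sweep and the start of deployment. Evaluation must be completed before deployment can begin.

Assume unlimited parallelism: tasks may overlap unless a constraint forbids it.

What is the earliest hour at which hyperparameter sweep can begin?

13

Nothing blocks data ingestion, so it runs from hour 0 to hour 4.
Data validation cannot begin until data ingestion (finishes hour 4). It runs from hour 4 to 4 + 3 = hour 7.
Train/test split cannot start until data validation (finishes hour 7); data ingestion (finishes hour 4). The controlling bound is hour 7, so train/test split finishes at 7 + 6 = hour 13.
Hyperparameter sweep waits on train/test split (finishes hour 13); data ingestion (finishes hour 4); data validation (finishes hour 7). The latest of these is hour 13, which is the earliest hyperparameter sweep can start.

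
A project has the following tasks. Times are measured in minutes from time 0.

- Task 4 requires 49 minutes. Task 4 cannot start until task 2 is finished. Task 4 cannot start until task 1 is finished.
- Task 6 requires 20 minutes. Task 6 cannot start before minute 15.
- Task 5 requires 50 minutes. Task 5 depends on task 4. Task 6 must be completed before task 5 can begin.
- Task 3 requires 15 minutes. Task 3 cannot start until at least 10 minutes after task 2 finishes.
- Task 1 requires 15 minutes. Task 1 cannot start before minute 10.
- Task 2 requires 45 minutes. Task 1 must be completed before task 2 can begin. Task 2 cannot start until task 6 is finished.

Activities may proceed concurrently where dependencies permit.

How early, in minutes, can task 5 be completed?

Task 6 cannot begin until its own release at minute 15. It runs from minute 15 to 15 + 20 = minute 35.
Task 1 cannot begin until its own release at minute 10. It runs from minute 10 to 10 + 15 = minute 25.
Task 2 has to wait for task 1 (finishes minute 25); task 6 (finishes minute 35). The latest of these is minute 35, so task 2 runs minute 35 to 35 + 45 = minute 80.
For task 4: task 2 (finishes minute 80); task 1 (finishes minute 25). Taking the maximum gives a start of minute 80, and it finishes at 80 + 49 = minute 129.
Task 5 cannot start until task 4 (finishes minute 129); task 6 (finishes minute 35). The controlling bound is minute 129, so task 5 finishes at 129 + 50 = minute 179.

179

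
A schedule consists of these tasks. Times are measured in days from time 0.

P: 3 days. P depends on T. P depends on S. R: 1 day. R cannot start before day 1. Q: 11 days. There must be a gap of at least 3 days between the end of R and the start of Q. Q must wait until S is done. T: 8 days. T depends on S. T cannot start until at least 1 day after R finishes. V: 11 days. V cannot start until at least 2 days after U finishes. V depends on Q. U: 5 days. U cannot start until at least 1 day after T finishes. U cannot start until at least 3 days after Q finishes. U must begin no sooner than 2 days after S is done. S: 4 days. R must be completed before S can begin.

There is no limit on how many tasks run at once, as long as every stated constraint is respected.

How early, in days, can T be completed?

R cannot begin until its own release at day 1. It runs from day 1 to 1 + 1 = day 2.
S cannot begin until R (finishes day 2). It runs from day 2 to 2 + 4 = day 6.
For T: S (finishes day 6); R (finishes day 2, plus 1-day gap → day 3). Taking the maximum gives a start of day 6, and it finishes at 6 + 8 = day 14.

14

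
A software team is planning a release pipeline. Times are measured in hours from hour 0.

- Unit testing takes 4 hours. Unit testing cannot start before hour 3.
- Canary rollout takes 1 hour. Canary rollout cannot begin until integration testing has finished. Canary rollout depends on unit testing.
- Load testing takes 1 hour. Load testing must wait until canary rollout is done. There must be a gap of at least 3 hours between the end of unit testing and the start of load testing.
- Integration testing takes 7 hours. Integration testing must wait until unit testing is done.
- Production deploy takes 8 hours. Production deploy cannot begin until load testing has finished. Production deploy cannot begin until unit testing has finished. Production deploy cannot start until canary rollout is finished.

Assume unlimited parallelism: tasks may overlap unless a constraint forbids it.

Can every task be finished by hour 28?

Unit testing waits on its own release at hour 3, so it starts at hour 3 and finishes at 3 + 4 = hour 7.
Integration testing waits on unit testing (finishes hour 7), so it starts at hour 7 and finishes at 7 + 7 = hour 14.
Canary rollout has to wait for integration testing (finishes hour 14); unit testing (finishes hour 7). The latest of these is hour 14, so canary rollout runs hour 14 to 14 + 1 = hour 15.
Load testing needs all of canary rollout (finishes hour 15); unit testing (finishes hour 7, plus 3-hour gap → hour 10). That puts its earliest start at hour 15; it finishes at 15 + 1 = hour 16.
Production deploy needs all of load testing (finishes hour 16); unit testing (finishes hour 7); canary rollout (finishes hour 15). That puts its earliest start at hour 16; it finishes at 16 + 8 = hour 24.
Every task is finished by hour 24, which is no later than the deadline of 28, so the schedule is feasible.

Yes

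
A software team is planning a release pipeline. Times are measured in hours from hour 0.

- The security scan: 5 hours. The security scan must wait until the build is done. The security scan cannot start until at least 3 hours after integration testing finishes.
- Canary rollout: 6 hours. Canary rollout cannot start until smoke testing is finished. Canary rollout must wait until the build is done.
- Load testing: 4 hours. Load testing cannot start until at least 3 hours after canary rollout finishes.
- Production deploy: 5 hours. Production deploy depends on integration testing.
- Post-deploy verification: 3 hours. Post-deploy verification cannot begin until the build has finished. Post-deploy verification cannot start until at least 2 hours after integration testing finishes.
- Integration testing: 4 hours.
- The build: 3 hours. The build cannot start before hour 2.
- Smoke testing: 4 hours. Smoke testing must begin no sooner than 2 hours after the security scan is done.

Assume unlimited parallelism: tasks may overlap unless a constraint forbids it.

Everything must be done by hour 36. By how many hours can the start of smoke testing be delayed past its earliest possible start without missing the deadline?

Integration testing can start immediately at hour 0; it finishes at hour 4.
After its own release at hour 2, the build can start at hour 2 and finishes at hour 5.
For the security scan: the build (finishes hour 5); integration testing (finishes hour 4, plus 3-hour gap → hour 7). Taking the maximum gives a start of hour 7, and it finishes at 7 + 5 = hour 12.
After the security scan (finishes hour 12, plus 2-hour gap → hour 14), smoke testing can start at hour 14 and finishes at hour 18.

Working backward from the deadline:
Load testing must finish by hour 36; it takes 4 hours, so it must start by 36 − 4 = hour 32.
Canary rollout must finish before load testing (must start by hour 32, minus 3-hour gap → hour 29). With a 6-hour duration, canary rollout must start by 29 − 6 = hour 23.
Smoke testing feeds into canary rollout (must start by hour 23); so smoke testing must finish by hour 23 and therefore start by hour 19.
So smoke testing can start as early as hour 14 and as late as hour 19, giving 19 − 14 = 5 hours of slack.

5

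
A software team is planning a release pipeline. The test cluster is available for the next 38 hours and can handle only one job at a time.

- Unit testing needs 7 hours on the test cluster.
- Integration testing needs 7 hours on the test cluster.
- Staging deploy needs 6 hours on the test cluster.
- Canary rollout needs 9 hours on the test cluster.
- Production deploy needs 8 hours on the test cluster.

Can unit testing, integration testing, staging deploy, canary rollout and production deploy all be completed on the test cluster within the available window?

Running back to back, the jobs need 7 + 7 + 6 + 9 + 8 = 37 hours on the test cluster.
Since 37 ≤ 38, they fit within the window.

Yes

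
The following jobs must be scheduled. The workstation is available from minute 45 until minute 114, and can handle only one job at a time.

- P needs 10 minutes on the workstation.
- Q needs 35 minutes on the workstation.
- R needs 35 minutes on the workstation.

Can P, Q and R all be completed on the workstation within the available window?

The workstation window is 114 − 45 = 69 minutes.
Running back to back, the jobs need 10 + 35 + 35 = 80 minutes on the workstation.
Since 80 > 69, they cannot all fit.

No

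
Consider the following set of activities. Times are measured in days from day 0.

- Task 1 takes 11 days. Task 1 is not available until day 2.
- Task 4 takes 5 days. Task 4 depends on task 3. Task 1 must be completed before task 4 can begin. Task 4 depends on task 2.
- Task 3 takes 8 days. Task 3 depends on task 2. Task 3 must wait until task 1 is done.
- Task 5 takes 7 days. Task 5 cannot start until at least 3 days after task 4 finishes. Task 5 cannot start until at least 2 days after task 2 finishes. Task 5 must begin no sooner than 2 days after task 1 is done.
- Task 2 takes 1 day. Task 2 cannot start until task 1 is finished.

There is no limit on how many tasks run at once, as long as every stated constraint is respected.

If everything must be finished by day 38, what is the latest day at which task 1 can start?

3

Task 5 must finish by day 38; it takes 7 days, so it must start by 38 − 7 = day 31.
Task 4 has to be done before task 5 (must start by day 31, minus 3-day gap → day 28). That means finishing by day 28, i.e. starting by 28 − 5 = day 23.
Since task 4 (must start by day 23) depends on it, task 3 must finish by day 23. Backing off its 8-day duration gives a latest start of day 15.
Task 2 must finish in time for task 3 (must start by day 15); task 4 (must start by day 23); task 5 (must start by day 31, minus 2-day gap → day 29). The tightest is day 15, so task 2 must start by 15 − 1 = day 14.
Task 1 feeds task 2 (must start by day 14); task 3 (must start by day 15); task 4 (must start by day 23); task 5 (must start by day 31, minus 2-day gap → day 29). Taking the minimum, task 1 must finish by day 14 and start by 14 − 11 = day 3.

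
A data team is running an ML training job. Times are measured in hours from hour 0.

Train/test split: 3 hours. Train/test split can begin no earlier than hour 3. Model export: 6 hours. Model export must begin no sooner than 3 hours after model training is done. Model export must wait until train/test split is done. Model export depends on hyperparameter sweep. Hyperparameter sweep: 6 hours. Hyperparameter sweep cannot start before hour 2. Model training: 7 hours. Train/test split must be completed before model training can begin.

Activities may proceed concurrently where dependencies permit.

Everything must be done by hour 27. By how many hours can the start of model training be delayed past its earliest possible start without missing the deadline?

Train/test split waits on its own release at hour 3, so it starts at hour 3 and finishes at 3 + 3 = hour 6.
Model training cannot begin until train/test split (finishes hour 6). It runs from hour 6 to 6 + 7 = hour 13.

Working backward from the deadline:
Nothing follows model export; the deadline of hour 27 is its only limit. It must start by 27 − 6 = hour 21.
Since model export (must start by hour 21, minus 3-hour gap → hour 18) depends on it, model training must finish by hour 18. Backing off its 7-hour duration gives a latest start of hour 11.
So model training can start as early as hour 6 and as late as hour 11, giving 11 − 6 = 5 hours of slack.

5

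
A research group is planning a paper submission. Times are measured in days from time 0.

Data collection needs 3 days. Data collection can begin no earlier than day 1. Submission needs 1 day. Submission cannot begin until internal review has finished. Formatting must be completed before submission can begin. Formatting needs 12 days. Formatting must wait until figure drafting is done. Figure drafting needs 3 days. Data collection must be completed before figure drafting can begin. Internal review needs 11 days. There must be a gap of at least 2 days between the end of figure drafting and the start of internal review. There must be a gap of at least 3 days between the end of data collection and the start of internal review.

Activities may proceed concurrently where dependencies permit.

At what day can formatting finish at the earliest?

Data collection waits on its own release at day 1, so it starts at day 1 and finishes at 1 + 3 = day 4.
After data collection (finishes day 4), figure drafting can start at day 4 and finishes at day 7.
Formatting cannot begin until figure drafting (finishes day 7). It runs from day 7 to 7 + 12 = day 19.

19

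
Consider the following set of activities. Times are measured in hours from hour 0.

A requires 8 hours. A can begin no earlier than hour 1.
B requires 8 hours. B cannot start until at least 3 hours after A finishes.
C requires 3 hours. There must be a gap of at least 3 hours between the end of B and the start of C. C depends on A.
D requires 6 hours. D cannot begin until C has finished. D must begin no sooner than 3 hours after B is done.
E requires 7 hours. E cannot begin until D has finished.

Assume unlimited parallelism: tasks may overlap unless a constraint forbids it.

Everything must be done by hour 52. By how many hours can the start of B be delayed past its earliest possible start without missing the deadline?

A waits on its own release at hour 1, so it starts at hour 1 and finishes at 1 + 8 = hour 9.
After A (finishes hour 9, plus 3-hour gap → hour 12), B can start at hour 12 and finishes at hour 20.

Working backward from the deadline:
E must finish by hour 52; it takes 7 hours, so it must start by 52 − 7 = hour 45.
D must finish before E (must start by hour 45). With a 6-hour duration, D must start by 45 − 6 = hour 39.
C has to be done before D (must start by hour 39). That means finishing by hour 39, i.e. starting by 39 − 3 = hour 36.
For B: C (must start by hour 36, minus 3-hour gap → hour 33); D (must start by hour 39, minus 3-hour gap → hour 36). The most restrictive is hour 33; with an 8-hour duration, B must start by hour 25.
So B can start as early as hour 12 and as late as hour 25, giving 25 − 12 = 13 hours of slack.

13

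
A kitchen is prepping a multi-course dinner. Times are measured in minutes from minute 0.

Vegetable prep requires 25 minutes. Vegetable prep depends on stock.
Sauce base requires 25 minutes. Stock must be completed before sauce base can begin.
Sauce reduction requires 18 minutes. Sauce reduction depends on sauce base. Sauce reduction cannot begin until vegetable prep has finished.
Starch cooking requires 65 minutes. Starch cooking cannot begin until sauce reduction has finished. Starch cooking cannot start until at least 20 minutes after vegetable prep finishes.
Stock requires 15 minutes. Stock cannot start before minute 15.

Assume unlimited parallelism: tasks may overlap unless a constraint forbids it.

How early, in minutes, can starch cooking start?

Stock cannot begin until its own release at minute 15. It runs from minute 15 to 15 + 15 = minute 30.
Vegetable prep waits on stock (finishes minute 30), so it starts at minute 30 and finishes at 30 + 25 = minute 55.
Sauce base cannot begin until stock (finishes minute 30). It runs from minute 30 to 30 + 25 = minute 55.
Sauce reduction cannot start until sauce base (finishes minute 55); vegetable prep (finishes minute 55). The controlling bound is minute 55, so sauce reduction finishes at 55 + 18 = minute 73.
Starch cooking waits on sauce reduction (finishes minute 73); vegetable prep (finishes minute 55, plus 20-minute gap → minute 75). The latest of these is minute 75, which is the earliest starch cooking can start.

75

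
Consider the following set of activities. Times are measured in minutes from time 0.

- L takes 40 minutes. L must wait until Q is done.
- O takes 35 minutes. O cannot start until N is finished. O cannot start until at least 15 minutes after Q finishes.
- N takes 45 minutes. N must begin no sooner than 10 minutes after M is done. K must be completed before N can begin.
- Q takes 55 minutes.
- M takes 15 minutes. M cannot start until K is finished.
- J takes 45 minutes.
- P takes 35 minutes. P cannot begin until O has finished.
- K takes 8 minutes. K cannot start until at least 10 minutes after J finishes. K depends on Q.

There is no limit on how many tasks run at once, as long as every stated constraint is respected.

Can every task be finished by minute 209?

Q has no prerequisites, so it starts at minute 0 and finishes at minute 55.
After Q (finishes minute 55), L can start at minute 55 and finishes at minute 95.
J can start immediately at minute 0; it finishes at minute 45.
For K: J (finishes minute 45, plus 10-minute gap → minute 55); Q (finishes minute 55). Taking the maximum gives a start of minute 55, and it finishes at 55 + 8 = minute 63.
M waits on K (finishes minute 63), so it starts at minute 63 and finishes at 63 + 15 = minute 78.
For N: M (finishes minute 78, plus 10-minute gap → minute 88); K (finishes minute 63). Taking the maximum gives a start of minute 88, and it finishes at 88 + 45 = minute 133.
O cannot start until N (finishes minute 133); Q (finishes minute 55, plus 15-minute gap → minute 70). The controlling bound is minute 133, so O finishes at 133 + 35 = minute 168.
P waits on O (finishes minute 168), so it starts at minute 168 and finishes at 168 + 35 = minute 203.
Every task is finished by minute 203, which is no later than the deadline of 209, so the schedule is feasible.

Yes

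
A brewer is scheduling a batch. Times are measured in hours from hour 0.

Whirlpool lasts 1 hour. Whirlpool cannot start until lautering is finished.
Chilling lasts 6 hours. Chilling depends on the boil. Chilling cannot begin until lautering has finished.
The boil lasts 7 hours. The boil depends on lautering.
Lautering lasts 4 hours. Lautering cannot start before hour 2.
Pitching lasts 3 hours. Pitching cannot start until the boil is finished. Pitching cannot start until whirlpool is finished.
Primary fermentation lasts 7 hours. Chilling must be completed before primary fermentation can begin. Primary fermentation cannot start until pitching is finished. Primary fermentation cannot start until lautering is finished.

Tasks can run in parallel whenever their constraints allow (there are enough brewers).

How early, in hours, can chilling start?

13

After its own release at hour 2, lautering can start at hour 2 and finishes at hour 6.
After lautering (finishes hour 6), the boil can start at hour 6 and finishes at hour 13.
Chilling waits on the boil (finishes hour 13); lautering (finishes hour 6). The latest of these is hour 13, which is the earliest chilling can start.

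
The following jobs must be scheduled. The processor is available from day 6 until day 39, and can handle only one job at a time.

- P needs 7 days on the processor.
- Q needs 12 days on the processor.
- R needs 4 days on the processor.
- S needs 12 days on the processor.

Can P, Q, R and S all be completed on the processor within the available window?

The processor window is 39 − 6 = 33 days.
Running back to back, the jobs need 7 + 12 + 4 + 12 = 35 days on the processor.
Since 35 > 33, they cannot all fit.

No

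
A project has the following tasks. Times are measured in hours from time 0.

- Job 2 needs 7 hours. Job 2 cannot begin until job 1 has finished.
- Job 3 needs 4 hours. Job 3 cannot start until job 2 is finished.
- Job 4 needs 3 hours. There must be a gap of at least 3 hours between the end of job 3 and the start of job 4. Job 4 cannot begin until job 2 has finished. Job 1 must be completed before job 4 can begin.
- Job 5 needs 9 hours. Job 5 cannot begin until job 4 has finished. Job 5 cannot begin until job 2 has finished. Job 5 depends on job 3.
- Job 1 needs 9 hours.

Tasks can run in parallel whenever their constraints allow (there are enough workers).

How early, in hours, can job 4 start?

Job 1 can start immediately at hour 0; it finishes at hour 9.
Job 2 waits on job 1 (finishes hour 9), so it starts at hour 9 and finishes at 9 + 7 = hour 16.
After job 2 (finishes hour 16), job 3 can start at hour 16 and finishes at hour 20.
Job 4 waits on job 3 (finishes hour 20, plus 3-hour gap → hour 23); job 2 (finishes hour 16); job 1 (finishes hour 9). The latest of these is hour 23, which is the earliest job 4 can start.

23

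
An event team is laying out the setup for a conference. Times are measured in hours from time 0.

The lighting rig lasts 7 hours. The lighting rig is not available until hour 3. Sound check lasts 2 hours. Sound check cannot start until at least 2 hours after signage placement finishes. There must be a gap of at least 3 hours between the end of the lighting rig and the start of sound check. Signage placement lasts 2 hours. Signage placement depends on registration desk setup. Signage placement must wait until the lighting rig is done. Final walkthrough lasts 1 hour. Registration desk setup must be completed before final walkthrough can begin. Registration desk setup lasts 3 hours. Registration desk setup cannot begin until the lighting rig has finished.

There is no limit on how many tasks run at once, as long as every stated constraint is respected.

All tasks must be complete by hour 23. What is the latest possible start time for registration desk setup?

Sound check must finish by hour 23; it takes 2 hours, so it must start by 23 − 2 = hour 21.
Signage placement has to be done before sound check (must start by hour 21, minus 2-hour gap → hour 19). That means finishing by hour 19, i.e. starting by 19 − 2 = hour 17.
Nothing follows final walkthrough; the deadline of hour 23 is its only limit. It must start by 23 − 1 = hour 22.
Registration desk setup must finish in time for signage placement (must start by hour 17); final walkthrough (must start by hour 22). The tightest is hour 17, so registration desk setup must start by 17 − 3 = hour 14.

14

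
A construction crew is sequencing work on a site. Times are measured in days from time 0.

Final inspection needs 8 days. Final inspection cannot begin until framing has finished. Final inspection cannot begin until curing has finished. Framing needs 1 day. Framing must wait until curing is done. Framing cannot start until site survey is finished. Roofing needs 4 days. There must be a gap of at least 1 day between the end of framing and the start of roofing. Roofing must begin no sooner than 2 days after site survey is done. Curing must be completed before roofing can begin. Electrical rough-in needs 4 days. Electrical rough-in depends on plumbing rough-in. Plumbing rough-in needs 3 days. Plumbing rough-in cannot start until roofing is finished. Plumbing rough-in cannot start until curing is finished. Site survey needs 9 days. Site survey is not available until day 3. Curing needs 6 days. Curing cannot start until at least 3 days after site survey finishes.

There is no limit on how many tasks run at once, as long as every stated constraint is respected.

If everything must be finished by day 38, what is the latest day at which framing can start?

To finish by day 38, electrical rough-in (duration 4) must start no later than day 34.
Since electrical rough-in (must start by day 34) depends on it, plumbing rough-in must finish by day 34. Backing off its 3-day duration gives a latest start of day 31.
Roofing must finish before plumbing rough-in (must start by day 31). With a 4-day duration, roofing must start by 31 − 4 = day 27.
Nothing follows final inspection; the deadline of day 38 is its only limit. It must start by 38 − 8 = day 30.
Framing has several dependents: roofing (must start by day 27, minus 1-day gap → day 26); final inspection (must start by day 30). The earliest of those limits is day 26, so framing must start by 26 − 1 = day 25.

25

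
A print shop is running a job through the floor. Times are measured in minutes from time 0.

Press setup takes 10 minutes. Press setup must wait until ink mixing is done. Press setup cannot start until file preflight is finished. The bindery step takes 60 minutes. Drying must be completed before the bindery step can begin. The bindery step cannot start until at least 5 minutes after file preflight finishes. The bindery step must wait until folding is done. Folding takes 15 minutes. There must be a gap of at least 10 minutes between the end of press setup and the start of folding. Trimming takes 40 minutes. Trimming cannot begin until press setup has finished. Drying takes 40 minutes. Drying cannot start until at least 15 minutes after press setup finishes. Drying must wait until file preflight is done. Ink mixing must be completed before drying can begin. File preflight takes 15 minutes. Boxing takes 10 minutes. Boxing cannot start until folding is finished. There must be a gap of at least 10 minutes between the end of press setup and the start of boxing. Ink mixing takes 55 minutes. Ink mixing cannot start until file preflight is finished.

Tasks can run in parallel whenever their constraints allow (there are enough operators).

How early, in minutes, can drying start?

File preflight has no prerequisites, so it starts at minute 0 and finishes at minute 15.
Ink mixing waits on file preflight (finishes minute 15), so it starts at minute 15 and finishes at 15 + 55 = minute 70.
Press setup needs all of ink mixing (finishes minute 70); file preflight (finishes minute 15). That puts its earliest start at minute 70; it finishes at 70 + 10 = minute 80.
Drying waits on press setup (finishes minute 80, plus 15-minute gap → minute 95); file preflight (finishes minute 15); ink mixing (finishes minute 70). The latest of these is minute 95, which is the earliest drying can start.

95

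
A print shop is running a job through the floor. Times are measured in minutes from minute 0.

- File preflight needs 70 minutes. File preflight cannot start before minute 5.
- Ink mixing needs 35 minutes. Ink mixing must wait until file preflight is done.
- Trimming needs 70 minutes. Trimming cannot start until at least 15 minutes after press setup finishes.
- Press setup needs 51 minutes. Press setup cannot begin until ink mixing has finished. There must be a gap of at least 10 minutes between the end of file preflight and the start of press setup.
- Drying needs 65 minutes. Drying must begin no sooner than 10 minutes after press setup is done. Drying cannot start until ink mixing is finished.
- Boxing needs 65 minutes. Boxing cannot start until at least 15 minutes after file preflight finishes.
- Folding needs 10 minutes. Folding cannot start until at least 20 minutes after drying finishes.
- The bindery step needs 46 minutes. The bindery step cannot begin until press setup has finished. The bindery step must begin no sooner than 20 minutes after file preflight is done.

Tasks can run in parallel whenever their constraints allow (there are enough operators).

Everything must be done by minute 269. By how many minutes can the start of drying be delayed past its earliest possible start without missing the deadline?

File preflight waits on its own release at minute 5, so it starts at minute 5 and finishes at 5 + 70 = minute 75.
After file preflight (finishes minute 75), ink mixing can start at minute 75 and finishes at minute 110.
Press setup needs all of ink mixing (finishes minute 110); file preflight (finishes minute 75, plus 10-minute gap → minute 85). That puts its earliest start at minute 110; it finishes at 110 + 51 = minute 161.
Drying cannot start until press setup (finishes minute 161, plus 10-minute gap → minute 171); ink mixing (finishes minute 110). The controlling bound is minute 171, so drying finishes at 171 + 65 = minute 236.

Working backward from the deadline:
To finish by minute 269, folding (duration 10) must start no later than minute 259.
Since folding (must start by minute 259, minus 20-minute gap → minute 239) depends on it, drying must finish by minute 239. Backing off its 65-minute duration gives a latest start of minute 174.
So drying can start as early as minute 171 and as late as minute 174, giving 174 − 171 = 3 minutes of slack.

3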